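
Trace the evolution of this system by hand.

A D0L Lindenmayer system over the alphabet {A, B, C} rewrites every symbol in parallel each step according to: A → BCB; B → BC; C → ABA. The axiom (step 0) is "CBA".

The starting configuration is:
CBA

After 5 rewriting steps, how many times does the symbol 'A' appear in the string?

k=0  CBA
k=1  ABABCBCB
k=2  BCBBCBCBBCABABCABABC
k=3  BCABABCBCABABCABABCBCABABCBBCBCBBCABABCBBCBCBBCABA
k=4  BCABABCBBCBCBBCABABCABABCBBCBCBBCABABCBBCBCBBCABABCABABCBB…CBCABABCABABCBCABABCBBCBCBBCABABCBCABABCABABCBCABABCBBCBCB  (len 126)
k=5  BCABABCBBCBCBBCABABCBCABABCABABCBCABABCBBCBCBBCABABCBBCBCB…BCBBCBCBBCABABCBBCBCBBCABABCABABCBBCBCBBCABABCBCABABCABABC  (len 316)

72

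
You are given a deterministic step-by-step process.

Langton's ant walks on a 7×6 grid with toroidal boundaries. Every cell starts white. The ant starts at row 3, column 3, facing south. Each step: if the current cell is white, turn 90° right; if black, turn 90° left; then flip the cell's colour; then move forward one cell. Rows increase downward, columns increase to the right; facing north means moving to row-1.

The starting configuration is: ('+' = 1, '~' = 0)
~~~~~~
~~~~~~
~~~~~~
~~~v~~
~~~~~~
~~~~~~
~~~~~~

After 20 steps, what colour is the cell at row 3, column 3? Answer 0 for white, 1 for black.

t=0: ~~~~~~
~~~~~~
~~~~~~
~~~v~~
~~~~~~
~~~~~~
~~~~~~
t=1: ~~~~~~
~~~~~~
~~~~~~
~~<+~~
~~~~~~
~~~~~~
~~~~~~
t=2: ~~~~~~
~~~~~~
~~^~~~
~~++~~
~~~~~~
~~~~~~
~~~~~~
t=3: ~~~~~~
~~~~~~
~~+>~~
~~++~~
~~~~~~
~~~~~~
~~~~~~
t=4: ~~~~~~
~~~~~~
~~++~~
~~+v~~
~~~~~~
~~~~~~
~~~~~~
t=5: ~~~~~~
~~~~~~
~~++~~
~~+~>~
~~~~~~
~~~~~~
~~~~~~
t=6: ~~~~~~
~~~~~~
~~++~~
~~+~+~
~~~~v~
~~~~~~
~~~~~~
t=7: ~~~~~~
~~~~~~
~~++~~
~~+~+~
~~~<+~
~~~~~~
~~~~~~
t=8: ~~~~~~
~~~~~~
~~++~~
~~+^+~
~~~++~
~~~~~~
~~~~~~
t=9: ~~~~~~
~~~~~~
~~++~~
~~++>~
~~~++~
~~~~~~
~~~~~~
t=10: ~~~~~~
~~~~~~
~~++^~
~~++~~
~~~++~
~~~~~~
~~~~~~
t=11: ~~~~~~
~~~~~~
~~+++>
~~++~~
~~~++~
~~~~~~
~~~~~~
t=12: ~~~~~~
~~~~~~
~~++++
~~++~v
~~~++~
~~~~~~
~~~~~~
t=13: ~~~~~~
~~~~~~
~~++++
~~++<+
~~~++~
~~~~~~
~~~~~~
t=14: ~~~~~~
~~~~~~
~~++^+
~~++++
~~~++~
~~~~~~
~~~~~~
t=15: ~~~~~~
~~~~~~
~~+<~+
~~++++
~~~++~
~~~~~~
~~~~~~
t=16: ~~~~~~
~~~~~~
~~+~~+
~~+v++
~~~++~
~~~~~~
~~~~~~
t=17: ~~~~~~
~~~~~~
~~+~~+
~~+~>+
~~~++~
~~~~~~
~~~~~~
t=18: ~~~~~~
~~~~~~
~~+~^+
~~+~~+
~~~++~
~~~~~~
~~~~~~
t=19: ~~~~~~
~~~~~~
~~+~+>
~~+~~+
~~~++~
~~~~~~
~~~~~~
t=20: ~~~~~~
~~~~~^
~~+~+~
~~+~~+
~~~++~
~~~~~~
~~~~~~

0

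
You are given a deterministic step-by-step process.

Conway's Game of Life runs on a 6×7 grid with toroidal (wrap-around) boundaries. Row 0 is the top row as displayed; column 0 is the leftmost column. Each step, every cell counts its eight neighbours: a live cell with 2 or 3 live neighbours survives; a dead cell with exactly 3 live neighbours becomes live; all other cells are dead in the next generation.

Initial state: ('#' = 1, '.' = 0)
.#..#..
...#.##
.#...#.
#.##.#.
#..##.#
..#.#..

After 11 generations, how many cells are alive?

6

step 0: .#..#..
...#.##
.#...#.
#.##.#.
#..##.#
..#.#..
step 1: ..#.#..
#.#..##
##.#.#.
#.##.#.
#.....#
###.#..
step 2: ..#.#..
#.#..#.
...#.#.
..##.#.
....##.
#.#..##
step 3: #.#.#..
.##..##
.#.#.#.
..##.##
.##....
.#....#
step 4: ..##...
.....##
.#.#...
#..#.##
.#.#.##
...#...
step 5: ..###..
...##..
..#....
.#.#.#.
...#.#.
...#...
step 6: ..#....
....#..
..#....
...#...
...#...
.......
step 7: .......
...#...
...#...
..##...
.......
.......
step 8: .......
.......
...##..
..##...
.......
.......
step 9: .......
.......
..###..
..###..
.......
.......
step 10: .......
...#...
..#.#..
..#.#..
...#...
.......
step 11: .......
...#...
..#.#..
..#.#..
...#...
.......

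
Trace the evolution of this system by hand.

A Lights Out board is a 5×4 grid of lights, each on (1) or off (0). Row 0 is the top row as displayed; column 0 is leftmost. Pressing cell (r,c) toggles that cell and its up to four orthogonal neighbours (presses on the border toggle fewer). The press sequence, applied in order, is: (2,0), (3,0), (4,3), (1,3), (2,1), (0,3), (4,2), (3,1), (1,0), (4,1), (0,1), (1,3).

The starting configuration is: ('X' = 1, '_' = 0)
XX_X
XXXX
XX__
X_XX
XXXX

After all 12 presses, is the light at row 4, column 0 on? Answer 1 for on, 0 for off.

0) XX_X
XXXX
XX__
X_XX
XXXX
1) XX_X
_XXX
____
__XX
XXXX
2) XX_X
_XXX
X___
XXXX
_XXX
3) XX_X
_XXX
X___
XXX_
_X__
4) XX__
_X__
X__X
XXX_
_X__
5) XX__
____
_XXX
X_X_
_X__
6) XXXX
___X
_XXX
X_X_
_X__
7) XXXX
___X
_XXX
X___
__XX
8) XXXX
___X
__XX
_XX_
_XXX
9) _XXX
XX_X
X_XX
_XX_
_XXX
10) _XXX
XX_X
X_XX
__X_
X__X
11) X__X
X__X
X_XX
__X_
X__X
12) X___
X_X_
X_X_
__X_
X__X

1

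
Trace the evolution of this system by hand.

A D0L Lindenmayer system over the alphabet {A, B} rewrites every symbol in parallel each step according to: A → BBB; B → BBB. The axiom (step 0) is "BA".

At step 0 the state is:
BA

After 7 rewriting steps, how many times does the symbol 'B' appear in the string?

0) BA
1) BBBBBB
2) BBBBBBBBBBBBBBBBBB
3) BBBBBBBBBBBBBBBBBBBBBBBBBBBBBBBBBBBBBBBBBBBBBBBBBBBBBB
4) BBBBBBBBBBBBBBBBBBBBBBBBBBBBBBBBBBBBBBBBBBBBBBBBBBBBBBBBBB…BBBBBBBBBBBBBBBBBBBBBBBBBBBBBBBBBBBBBBBBBBBBBBBBBBBBBBBBBB  (len 162)
5) BBBBBBBBBBBBBBBBBBBBBBBBBBBBBBBBBBBBBBBBBBBBBBBBBBBBBBBBBB…BBBBBBBBBBBBBBBBBBBBBBBBBBBBBBBBBBBBBBBBBBBBBBBBBBBBBBBBBB  (len 486)
6) BBBBBBBBBBBBBBBBBBBBBBBBBBBBBBBBBBBBBBBBBBBBBBBBBBBBBBBBBB…BBBBBBBBBBBBBBBBBBBBBBBBBBBBBBBBBBBBBBBBBBBBBBBBBBBBBBBBBB  (len 1458)
7) BBBBBBBBBBBBBBBBBBBBBBBBBBBBBBBBBBBBBBBBBBBBBBBBBBBBBBBBBB…BBBBBBBBBBBBBBBBBBBBBBBBBBBBBBBBBBBBBBBBBBBBBBBBBBBBBBBBBB  (len 4374)

4374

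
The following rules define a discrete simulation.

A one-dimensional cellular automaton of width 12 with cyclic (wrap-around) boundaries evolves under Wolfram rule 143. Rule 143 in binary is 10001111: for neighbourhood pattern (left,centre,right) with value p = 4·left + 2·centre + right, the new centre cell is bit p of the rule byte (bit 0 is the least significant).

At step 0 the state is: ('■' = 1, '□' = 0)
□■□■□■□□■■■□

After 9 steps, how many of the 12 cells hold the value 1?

6

gen 0: □■□■□■□□■■■□
gen 1: ■■□■□■□■■■□□
gen 2: ■□□■□■□■■□□■
gen 3: □□■■□■□■□□■■
gen 4: □■■□□■□■□■■□
gen 5: ■■□□■■□■□■□□
gen 6: ■□□■■□□■□■□■
gen 7: □□■■□□■■□■□■
gen 8: □■■□□■■□□■□■
gen 9: □■□□■■□□■■□■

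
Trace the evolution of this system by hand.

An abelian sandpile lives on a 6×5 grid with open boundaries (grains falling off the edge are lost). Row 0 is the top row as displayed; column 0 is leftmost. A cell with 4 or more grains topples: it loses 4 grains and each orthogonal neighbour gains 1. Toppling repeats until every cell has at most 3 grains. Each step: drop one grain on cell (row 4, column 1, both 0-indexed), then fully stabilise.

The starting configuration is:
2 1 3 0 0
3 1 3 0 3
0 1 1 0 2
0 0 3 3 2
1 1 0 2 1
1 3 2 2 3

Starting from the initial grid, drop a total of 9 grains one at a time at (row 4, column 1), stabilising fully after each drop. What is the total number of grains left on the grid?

gen 0: 2 1 3 0 0
3 1 3 0 3
0 1 1 0 2
0 0 3 3 2
1 1 0 2 1
1 3 2 2 3
gen 1: 2 1 3 0 0
3 1 3 0 3
0 1 1 0 2
0 0 3 3 2
1 2 0 2 1
1 3 2 2 3
gen 2: 2 1 3 0 0
3 1 3 0 3
0 1 1 0 2
0 0 3 3 2
1 3 0 2 1
1 3 2 2 3
gen 3: 2 1 3 0 0
3 1 3 0 3
0 1 1 0 2
0 1 3 3 2
2 1 1 2 1
2 0 3 2 3
gen 4: 2 1 3 0 0
3 1 3 0 3
0 1 1 0 2
0 1 3 3 2
2 2 1 2 1
2 0 3 2 3
gen 5: 2 1 3 0 0
3 1 3 0 3
0 1 1 0 2
0 1 3 3 2
2 3 1 2 1
2 0 3 2 3
gen 6: 2 1 3 0 0
3 1 3 0 3
0 1 1 0 2
0 2 3 3 2
3 0 2 2 1
2 1 3 2 3
gen 7: 2 1 3 0 0
3 1 3 0 3
0 1 1 0 2
0 2 3 3 2
3 1 2 2 1
2 1 3 2 3
gen 8: 2 1 3 0 0
3 1 3 0 3
0 1 1 0 2
0 2 3 3 2
3 2 2 2 1
2 1 3 2 3
gen 9: 2 1 3 0 0
3 1 3 0 3
0 1 1 0 2
0 2 3 3 2
3 3 2 2 1
2 1 3 2 3

52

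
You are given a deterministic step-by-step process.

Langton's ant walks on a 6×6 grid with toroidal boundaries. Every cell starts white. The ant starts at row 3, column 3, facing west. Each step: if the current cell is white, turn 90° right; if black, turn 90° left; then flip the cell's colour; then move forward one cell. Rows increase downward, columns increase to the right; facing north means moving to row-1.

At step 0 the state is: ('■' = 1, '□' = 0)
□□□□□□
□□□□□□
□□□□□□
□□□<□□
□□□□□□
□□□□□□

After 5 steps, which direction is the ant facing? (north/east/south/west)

k=0  □□□□□□
□□□□□□
□□□□□□
□□□<□□
□□□□□□
□□□□□□
k=1  □□□□□□
□□□□□□
□□□^□□
□□□■□□
□□□□□□
□□□□□□
k=2  □□□□□□
□□□□□□
□□□■>□
□□□■□□
□□□□□□
□□□□□□
k=3  □□□□□□
□□□□□□
□□□■■□
□□□■v□
□□□□□□
□□□□□□
k=4  □□□□□□
□□□□□□
□□□■■□
□□□<■□
□□□□□□
□□□□□□
k=5  □□□□□□
□□□□□□
□□□■■□
□□□□■□
□□□v□□
□□□□□□

south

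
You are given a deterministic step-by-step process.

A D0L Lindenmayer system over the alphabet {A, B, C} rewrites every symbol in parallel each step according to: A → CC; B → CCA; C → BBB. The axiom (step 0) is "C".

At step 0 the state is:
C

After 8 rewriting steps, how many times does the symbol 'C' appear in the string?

step 0: C
step 1: BBB
step 2: CCACCACCA
step 3: BBBBBBCCBBBBBBCCBBBBBBCC
step 4: CCACCACCACCACCACCABBBBBBCCACCACCACCACCACCABBBBBBCCACCACCACCACCACCABBBBBB
step 5: BBBBBBCCBBBBBBCCBBBBBBCCBBBBBBCCBBBBBBCCBBBBBBCCCCACCACCAC…BBBBBBCCBBBBBBCCBBBBBBCCBBBBBBCCBBBBBBCCCCACCACCACCACCACCA  (len 198)
step 6: CCACCACCACCACCACCABBBBBBCCACCACCACCACCACCABBBBBBCCACCACCAC…ACCABBBBBBBBBBBBCCBBBBBBCCBBBBBBCCBBBBBBCCBBBBBBCCBBBBBBCC  (len 576)
step 7: BBBBBBCCBBBBBBCCBBBBBBCCBBBBBBCCBBBBBBCCBBBBBBCCCCACCACCAC…ACCABBBBBBCCACCACCACCACCACCABBBBBBCCACCACCACCACCACCABBBBBB  (len 1620)
step 8: CCACCACCACCACCACCABBBBBBCCACCACCACCACCACCABBBBBBCCACCACCAC…BBBBBBCCBBBBBBCCBBBBBBCCBBBBBBCCBBBBBBCCCCACCACCACCACCACCA  (len 4644)

1944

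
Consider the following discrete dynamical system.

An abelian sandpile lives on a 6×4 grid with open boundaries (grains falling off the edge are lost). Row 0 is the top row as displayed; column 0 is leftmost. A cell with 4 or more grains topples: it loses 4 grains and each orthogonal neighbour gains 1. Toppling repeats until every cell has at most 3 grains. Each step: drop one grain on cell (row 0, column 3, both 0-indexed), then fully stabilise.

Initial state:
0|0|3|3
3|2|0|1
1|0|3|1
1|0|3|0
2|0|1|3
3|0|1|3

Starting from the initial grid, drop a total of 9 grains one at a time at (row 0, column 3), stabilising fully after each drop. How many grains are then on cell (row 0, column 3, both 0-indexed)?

2

[0] 0|0|3|3
3|2|0|1
1|0|3|1
1|0|3|0
2|0|1|3
3|0|1|3
[1] 0|1|0|1
3|2|1|2
1|0|3|1
1|0|3|0
2|0|1|3
3|0|1|3
[2] 0|1|0|2
3|2|1|2
1|0|3|1
1|0|3|0
2|0|1|3
3|0|1|3
[3] 0|1|0|3
3|2|1|2
1|0|3|1
1|0|3|0
2|0|1|3
3|0|1|3
[4] 0|1|1|0
3|2|1|3
1|0|3|1
1|0|3|0
2|0|1|3
3|0|1|3
[5] 0|1|1|1
3|2|1|3
1|0|3|1
1|0|3|0
2|0|1|3
3|0|1|3
[6] 0|1|1|2
3|2|1|3
1|0|3|1
1|0|3|0
2|0|1|3
3|0|1|3
[7] 0|1|1|3
3|2|1|3
1|0|3|1
1|0|3|0
2|0|1|3
3|0|1|3
[8] 0|1|2|1
3|2|2|0
1|0|3|2
1|0|3|0
2|0|1|3
3|0|1|3
[9] 0|1|2|2
3|2|2|0
1|0|3|2
1|0|3|0
2|0|1|3
3|0|1|3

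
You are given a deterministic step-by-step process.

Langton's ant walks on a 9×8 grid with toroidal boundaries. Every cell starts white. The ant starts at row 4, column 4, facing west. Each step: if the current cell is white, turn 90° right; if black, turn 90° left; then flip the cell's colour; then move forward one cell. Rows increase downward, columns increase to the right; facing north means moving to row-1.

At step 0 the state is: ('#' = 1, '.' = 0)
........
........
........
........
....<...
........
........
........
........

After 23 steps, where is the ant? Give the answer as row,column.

6,5

[0] ........
........
........
........
....<...
........
........
........
........
[1] ........
........
........
....^...
....#...
........
........
........
........
[2] ........
........
........
....#>..
....#...
........
........
........
........
[3] ........
........
........
....##..
....#v..
........
........
........
........
[4] ........
........
........
....##..
....<#..
........
........
........
........
[5] ........
........
........
....##..
.....#..
....v...
........
........
........
[6] ........
........
........
....##..
.....#..
...<#...
........
........
........
[7] ........
........
........
....##..
...^.#..
...##...
........
........
........
[8] ........
........
........
....##..
...#>#..
...##...
........
........
........
[9] ........
........
........
....##..
...###..
...#v...
........
........
........
[10] ........
........
........
....##..
...###..
...#.>..
........
........
........
[11] ........
........
........
....##..
...###..
...#.#..
.....v..
........
........
[12] ........
........
........
....##..
...###..
...#.#..
....<#..
........
........
[13] ........
........
........
....##..
...###..
...#^#..
....##..
........
........
[14] ........
........
........
....##..
...###..
...##>..
....##..
........
........
[15] ........
........
........
....##..
...##^..
...##...
....##..
........
........
[16] ........
........
........
....##..
...#<...
...##...
....##..
........
........
[17] ........
........
........
....##..
...#....
...#v...
....##..
........
........
[18] ........
........
........
....##..
...#....
...#.>..
....##..
........
........
[19] ........
........
........
....##..
...#....
...#.#..
....#v..
........
........
[20] ........
........
........
....##..
...#....
...#.#..
....#.>.
........
........
[21] ........
........
........
....##..
...#....
...#.#..
....#.#.
......v.
........
[22] ........
........
........
....##..
...#....
...#.#..
....#.#.
.....<#.
........
[23] ........
........
........
....##..
...#....
...#.#..
....#^#.
.....##.
........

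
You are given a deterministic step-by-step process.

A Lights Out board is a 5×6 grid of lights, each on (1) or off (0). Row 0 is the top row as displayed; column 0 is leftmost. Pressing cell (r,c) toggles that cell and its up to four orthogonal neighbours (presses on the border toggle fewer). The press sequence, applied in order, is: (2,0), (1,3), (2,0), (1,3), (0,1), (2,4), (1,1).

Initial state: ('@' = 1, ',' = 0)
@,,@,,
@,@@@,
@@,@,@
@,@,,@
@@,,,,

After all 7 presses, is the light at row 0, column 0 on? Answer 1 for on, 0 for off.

step 0: @,,@,,
@,@@@,
@@,@,@
@,@,,@
@@,,,,
step 1: @,,@,,
,,@@@,
,,,@,@
,,@,,@
@@,,,,
step 2: @,,,,,
,,,,,,
,,,,,@
,,@,,@
@@,,,,
step 3: @,,,,,
@,,,,,
@@,,,@
@,@,,@
@@,,,,
step 4: @,,@,,
@,@@@,
@@,@,@
@,@,,@
@@,,,,
step 5: ,@@@,,
@@@@@,
@@,@,@
@,@,,@
@@,,,,
step 6: ,@@@,,
@@@@,,
@@,,@,
@,@,@@
@@,,,,
step 7: ,,@@,,
,,,@,,
@,,,@,
@,@,@@
@@,,,,

0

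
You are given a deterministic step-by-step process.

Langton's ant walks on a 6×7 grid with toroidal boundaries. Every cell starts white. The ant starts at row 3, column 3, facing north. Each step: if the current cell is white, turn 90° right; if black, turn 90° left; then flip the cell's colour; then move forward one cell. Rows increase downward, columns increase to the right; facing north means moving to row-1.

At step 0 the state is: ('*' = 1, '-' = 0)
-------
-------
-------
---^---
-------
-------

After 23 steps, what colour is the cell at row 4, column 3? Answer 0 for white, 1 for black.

t=0: -------
-------
-------
---^---
-------
-------
t=1: -------
-------
-------
---*>--
-------
-------
t=2: -------
-------
-------
---**--
----v--
-------
t=3: -------
-------
-------
---**--
---<*--
-------
t=4: -------
-------
-------
---^*--
---**--
-------
t=5: -------
-------
-------
--<-*--
---**--
-------
t=6: -------
-------
--^----
--*-*--
---**--
-------
t=7: -------
-------
--*>---
--*-*--
---**--
-------
t=8: -------
-------
--**---
--*v*--
---**--
-------
t=9: -------
-------
--**---
--<**--
---**--
-------
t=10: -------
-------
--**---
---**--
--v**--
-------
t=11: -------
-------
--**---
---**--
-<***--
-------
t=12: -------
-------
--**---
-^-**--
-****--
-------
t=13: -------
-------
--**---
-*>**--
-****--
-------
t=14: -------
-------
--**---
-****--
-*v**--
-------
t=15: -------
-------
--**---
-****--
-*->*--
-------
t=16: -------
-------
--**---
-**^*--
-*--*--
-------
t=17: -------
-------
--**---
-*<-*--
-*--*--
-------
t=18: -------
-------
--**---
-*--*--
-*v-*--
-------
t=19: -------
-------
--**---
-*--*--
-<*-*--
-------
t=20: -------
-------
--**---
-*--*--
--*-*--
-v-----
t=21: -------
-------
--**---
-*--*--
--*-*--
<*-----
t=22: -------
-------
--**---
-*--*--
^-*-*--
**-----
t=23: -------
-------
--**---
-*--*--
*>*-*--
**-----

0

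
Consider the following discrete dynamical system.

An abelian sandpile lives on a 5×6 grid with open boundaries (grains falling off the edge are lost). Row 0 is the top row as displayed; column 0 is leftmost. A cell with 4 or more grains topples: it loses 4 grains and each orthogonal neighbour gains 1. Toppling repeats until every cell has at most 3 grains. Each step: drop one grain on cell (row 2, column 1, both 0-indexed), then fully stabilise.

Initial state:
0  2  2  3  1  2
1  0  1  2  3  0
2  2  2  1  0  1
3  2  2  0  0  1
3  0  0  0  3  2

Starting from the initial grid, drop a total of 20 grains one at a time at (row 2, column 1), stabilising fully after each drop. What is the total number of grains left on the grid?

k=0  0  2  2  3  1  2
1  0  1  2  3  0
2  2  2  1  0  1
3  2  2  0  0  1
3  0  0  0  3  2
k=1  0  2  2  3  1  2
1  0  1  2  3  0
2  3  2  1  0  1
3  2  2  0  0  1
3  0  0  0  3  2
k=2  0  2  2  3  1  2
1  1  1  2  3  0
3  0  3  1  0  1
3  3  2  0  0  1
3  0  0  0  3  2
k=3  0  2  2  3  1  2
1  1  1  2  3  0
3  1  3  1  0  1
3  3  2  0  0  1
3  0  0  0  3  2
k=4  0  2  2  3  1  2
1  1  1  2  3  0
3  2  3  1  0  1
3  3  2  0  0  1
3  0  0  0  3  2
k=5  0  2  2  3  1  2
1  1  1  2  3  0
3  3  3  1  0  1
3  3  2  0  0  1
3  0  0  0  3  2
k=6  0  2  2  3  1  2
2  2  2  2  3  0
1  3  1  2  0  1
2  2  0  1  0  1
0  2  1  0  3  2
k=7  0  2  2  3  1  2
2  3  2  2  3  0
2  0  2  2  0  1
2  3  0  1  0  1
0  2  1  0  3  2
k=8  0  2  2  3  1  2
2  3  2  2  3  0
2  1  2  2  0  1
2  3  0  1  0  1
0  2  1  0  3  2
k=9  0  2  2  3  1  2
2  3  2  2  3  0
2  2  2  2  0  1
2  3  0  1  0  1
0  2  1  0  3  2
k=10  0  2  2  3  1  2
2  3  2  2  3  0
2  3  2  2  0  1
2  3  0  1  0  1
0  2  1  0  3  2
k=11  0  3  2  3  1  2
3  0  3  2  3  0
3  2  3  2  0  1
3  0  1  1  0  1
0  3  1  0  3  2
k=12  0  3  2  3  1  2
3  0  3  2  3  0
3  3  3  2  0  1
3  0  1  1  0  1
0  3  1  0  3  2
k=13  1  3  3  3  1  2
0  3  0  3  3  0
2  2  1  3  0  1
0  2  2  1  0  1
1  3  1  0  3  2
k=14  1  3  3  3  1  2
0  3  0  3  3  0
2  3  1  3  0  1
0  2  2  1  0  1
1  3  1  0  3  2
k=15  2  1  1  1  3  2
1  1  3  2  0  1
3  1  3  0  2  1
0  3  2  2  0  1
1  3  1  0  3  2
k=16  2  1  1  1  3  2
1  1  3  2  0  1
3  2  3  0  2  1
0  3  2  2  0  1
1  3  1  0  3  2
k=17  2  1  1  1  3  2
1  1  3  2  0  1
3  3  3  0  2  1
0  3  2  2  0  1
1  3  1  0  3  2
k=18  2  1  2  1  3  2
2  3  0  3  0  1
0  3  2  1  2  1
2  2  0  3  0  1
2  0  3  0  3  2
k=19  2  2  2  1  3  2
3  0  1  3  0  1
1  1  3  1  2  1
2  3  0  3  0  1
2  0  3  0  3  2
k=20  2  2  2  1  3  2
3  0  1  3  0  1
1  2  3  1  2  1
2  3  0  3  0  1
2  0  3  0  3  2

49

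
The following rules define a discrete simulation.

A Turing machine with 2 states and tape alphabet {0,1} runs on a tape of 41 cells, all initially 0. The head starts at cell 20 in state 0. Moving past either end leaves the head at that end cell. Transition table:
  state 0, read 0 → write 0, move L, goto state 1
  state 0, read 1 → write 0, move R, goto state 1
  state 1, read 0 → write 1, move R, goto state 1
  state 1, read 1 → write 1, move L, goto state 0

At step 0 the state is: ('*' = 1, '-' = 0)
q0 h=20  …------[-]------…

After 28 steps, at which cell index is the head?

37

[0] q0 h=20  …------[-]------…
[1] q1 h=19  …------[-]------…
[2] q1 h=20  …-----*[-]------…
[3] q1 h=21  …----**[-]------…
[4] q1 h=22  …---***[-]------…
[5] q1 h=23  …--****[-]------…
[6] q1 h=24  …-*****[-]------…
[7] q1 h=25  …******[-]------…
[8] q1 h=26  …******[-]------…
[9] q1 h=27  …******[-]------…
[10] q1 h=28  …******[-]------…
[11] q1 h=29  …******[-]------…
[12] q1 h=30  …******[-]------…
[13] q1 h=31  …******[-]------…
[14] q1 h=32  …******[-]------…
[15] q1 h=33  …******[-]------…
[16] q1 h=34  …******[-]------|
[17] q1 h=35  …******[-]-----|
[18] q1 h=36  …******[-]----|
[19] q1 h=37  …******[-]---|
[20] q1 h=38  …******[-]--|
[21] q1 h=39  …******[-]-|
[22] q1 h=40  …******[-]|
[23] q1 h=40  …******[*]|
[24] q0 h=39  …******[*]*|
[25] q1 h=40  …*****-[*]|
[26] q0 h=39  …******[-]*|
[27] q1 h=38  …******[*]-*|
[28] q0 h=37  …******[*]*-*|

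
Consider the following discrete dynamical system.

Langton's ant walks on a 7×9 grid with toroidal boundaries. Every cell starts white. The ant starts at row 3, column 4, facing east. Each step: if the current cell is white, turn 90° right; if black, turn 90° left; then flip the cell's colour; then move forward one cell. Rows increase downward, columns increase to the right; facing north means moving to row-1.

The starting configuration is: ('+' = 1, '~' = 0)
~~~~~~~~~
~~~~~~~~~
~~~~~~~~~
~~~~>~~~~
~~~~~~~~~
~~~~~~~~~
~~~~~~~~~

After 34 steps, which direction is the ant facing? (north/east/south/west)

[0] ~~~~~~~~~
~~~~~~~~~
~~~~~~~~~
~~~~>~~~~
~~~~~~~~~
~~~~~~~~~
~~~~~~~~~
[1] ~~~~~~~~~
~~~~~~~~~
~~~~~~~~~
~~~~+~~~~
~~~~v~~~~
~~~~~~~~~
~~~~~~~~~
[2] ~~~~~~~~~
~~~~~~~~~
~~~~~~~~~
~~~~+~~~~
~~~<+~~~~
~~~~~~~~~
~~~~~~~~~
[3] ~~~~~~~~~
~~~~~~~~~
~~~~~~~~~
~~~^+~~~~
~~~++~~~~
~~~~~~~~~
~~~~~~~~~
[4] ~~~~~~~~~
~~~~~~~~~
~~~~~~~~~
~~~+>~~~~
~~~++~~~~
~~~~~~~~~
~~~~~~~~~
[5] ~~~~~~~~~
~~~~~~~~~
~~~~^~~~~
~~~+~~~~~
~~~++~~~~
~~~~~~~~~
~~~~~~~~~
[6] ~~~~~~~~~
~~~~~~~~~
~~~~+>~~~
~~~+~~~~~
~~~++~~~~
~~~~~~~~~
~~~~~~~~~
[7] ~~~~~~~~~
~~~~~~~~~
~~~~++~~~
~~~+~v~~~
~~~++~~~~
~~~~~~~~~
~~~~~~~~~
[8] ~~~~~~~~~
~~~~~~~~~
~~~~++~~~
~~~+<+~~~
~~~++~~~~
~~~~~~~~~
~~~~~~~~~
[9] ~~~~~~~~~
~~~~~~~~~
~~~~^+~~~
~~~+++~~~
~~~++~~~~
~~~~~~~~~
~~~~~~~~~
[10] ~~~~~~~~~
~~~~~~~~~
~~~<~+~~~
~~~+++~~~
~~~++~~~~
~~~~~~~~~
~~~~~~~~~
[11] ~~~~~~~~~
~~~^~~~~~
~~~+~+~~~
~~~+++~~~
~~~++~~~~
~~~~~~~~~
~~~~~~~~~
[12] ~~~~~~~~~
~~~+>~~~~
~~~+~+~~~
~~~+++~~~
~~~++~~~~
~~~~~~~~~
~~~~~~~~~
[13] ~~~~~~~~~
~~~++~~~~
~~~+v+~~~
~~~+++~~~
~~~++~~~~
~~~~~~~~~
~~~~~~~~~
[14] ~~~~~~~~~
~~~++~~~~
~~~<++~~~
~~~+++~~~
~~~++~~~~
~~~~~~~~~
~~~~~~~~~
[15] ~~~~~~~~~
~~~++~~~~
~~~~++~~~
~~~v++~~~
~~~++~~~~
~~~~~~~~~
~~~~~~~~~
[16] ~~~~~~~~~
~~~++~~~~
~~~~++~~~
~~~~>+~~~
~~~++~~~~
~~~~~~~~~
~~~~~~~~~
[17] ~~~~~~~~~
~~~++~~~~
~~~~^+~~~
~~~~~+~~~
~~~++~~~~
~~~~~~~~~
~~~~~~~~~
[18] ~~~~~~~~~
~~~++~~~~
~~~<~+~~~
~~~~~+~~~
~~~++~~~~
~~~~~~~~~
~~~~~~~~~
[19] ~~~~~~~~~
~~~^+~~~~
~~~+~+~~~
~~~~~+~~~
~~~++~~~~
~~~~~~~~~
~~~~~~~~~
[20] ~~~~~~~~~
~~<~+~~~~
~~~+~+~~~
~~~~~+~~~
~~~++~~~~
~~~~~~~~~
~~~~~~~~~
[21] ~~^~~~~~~
~~+~+~~~~
~~~+~+~~~
~~~~~+~~~
~~~++~~~~
~~~~~~~~~
~~~~~~~~~
[22] ~~+>~~~~~
~~+~+~~~~
~~~+~+~~~
~~~~~+~~~
~~~++~~~~
~~~~~~~~~
~~~~~~~~~
[23] ~~++~~~~~
~~+v+~~~~
~~~+~+~~~
~~~~~+~~~
~~~++~~~~
~~~~~~~~~
~~~~~~~~~
[24] ~~++~~~~~
~~<++~~~~
~~~+~+~~~
~~~~~+~~~
~~~++~~~~
~~~~~~~~~
~~~~~~~~~
[25] ~~++~~~~~
~~~++~~~~
~~v+~+~~~
~~~~~+~~~
~~~++~~~~
~~~~~~~~~
~~~~~~~~~
[26] ~~++~~~~~
~~~++~~~~
~<++~+~~~
~~~~~+~~~
~~~++~~~~
~~~~~~~~~
~~~~~~~~~
[27] ~~++~~~~~
~^~++~~~~
~+++~+~~~
~~~~~+~~~
~~~++~~~~
~~~~~~~~~
~~~~~~~~~
[28] ~~++~~~~~
~+>++~~~~
~+++~+~~~
~~~~~+~~~
~~~++~~~~
~~~~~~~~~
~~~~~~~~~
[29] ~~++~~~~~
~++++~~~~
~+v+~+~~~
~~~~~+~~~
~~~++~~~~
~~~~~~~~~
~~~~~~~~~
[30] ~~++~~~~~
~++++~~~~
~+~>~+~~~
~~~~~+~~~
~~~++~~~~
~~~~~~~~~
~~~~~~~~~
[31] ~~++~~~~~
~++^+~~~~
~+~~~+~~~
~~~~~+~~~
~~~++~~~~
~~~~~~~~~
~~~~~~~~~
[32] ~~++~~~~~
~+<~+~~~~
~+~~~+~~~
~~~~~+~~~
~~~++~~~~
~~~~~~~~~
~~~~~~~~~
[33] ~~++~~~~~
~+~~+~~~~
~+v~~+~~~
~~~~~+~~~
~~~++~~~~
~~~~~~~~~
~~~~~~~~~
[34] ~~++~~~~~
~+~~+~~~~
~<+~~+~~~
~~~~~+~~~
~~~++~~~~
~~~~~~~~~
~~~~~~~~~

west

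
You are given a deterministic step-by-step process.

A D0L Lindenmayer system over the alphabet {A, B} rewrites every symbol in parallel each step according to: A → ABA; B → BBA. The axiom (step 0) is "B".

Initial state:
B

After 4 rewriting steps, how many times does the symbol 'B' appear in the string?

41

gen 0: B
gen 1: BBA
gen 2: BBABBAABA
gen 3: BBABBAABABBABBAABAABABBAABA
gen 4: BBABBAABABBABBAABAABABBAABABBABBAABABBABBAABAABABBAABAABABBAABABBABBAABAABABBAABA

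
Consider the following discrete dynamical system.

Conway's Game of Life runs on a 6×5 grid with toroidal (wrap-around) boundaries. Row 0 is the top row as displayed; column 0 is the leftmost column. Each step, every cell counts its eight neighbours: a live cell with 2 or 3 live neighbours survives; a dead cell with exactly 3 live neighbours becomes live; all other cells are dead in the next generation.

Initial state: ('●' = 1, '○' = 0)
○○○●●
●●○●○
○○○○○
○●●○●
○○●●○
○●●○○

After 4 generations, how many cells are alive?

3

gen 0: ○○○●●
●●○●○
○○○○○
○●●○●
○○●●○
○●●○○
gen 1: ○○○●●
●○●●○
○○○●●
○●●○○
●○○○○
○●○○●
gen 2: ○●○○○
●○●○○
●○○○●
●●●●●
●○●○○
○○○●●
gen 3: ●●●●●
●○○○●
○○○○○
○○●○○
○○○○○
●●●●●
gen 4: ○○○○○
○○●○○
○○○○○
○○○○○
●○○○●
○○○○○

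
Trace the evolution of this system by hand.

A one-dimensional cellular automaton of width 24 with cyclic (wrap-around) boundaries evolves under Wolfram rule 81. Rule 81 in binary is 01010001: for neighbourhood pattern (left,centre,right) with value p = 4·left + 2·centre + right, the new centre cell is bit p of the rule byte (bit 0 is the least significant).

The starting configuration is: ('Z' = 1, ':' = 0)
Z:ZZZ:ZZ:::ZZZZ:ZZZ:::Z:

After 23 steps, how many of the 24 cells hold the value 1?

9

0) Z:ZZZ:ZZ:::ZZZZ:ZZZ:::Z:
1) ::::Z::ZZZ::::Z:::ZZZ:::
2) ZZZ::Z:::ZZZZ::ZZ:::ZZZZ
3) ::ZZ::ZZ::::ZZ::ZZZ:::::
4) Z::ZZ::ZZZZ::ZZ:::ZZZZZZ
5) ZZ::ZZ::::ZZ::ZZZ:::::::
6) :ZZ::ZZZZ::ZZ:::ZZZZZZZ:
7) ::ZZ::::ZZ::ZZZ:::::::ZZ
8) Z::ZZZZ::ZZ:::ZZZZZZZ::Z
9) ZZ::::ZZ::ZZZ:::::::ZZ::
10) :ZZZZ::ZZ:::ZZZZZZZ::ZZ:
11) ::::ZZ::ZZZ:::::::ZZ::ZZ
12) ZZZ::ZZ:::ZZZZZZZ::ZZ::Z
13) ::ZZ::ZZZ:::::::ZZ::ZZ::
14) Z::ZZ:::ZZZZZZZ::ZZ::ZZZ
15) ZZ::ZZZ:::::::ZZ::ZZ::::
16) :ZZ:::ZZZZZZZ::ZZ::ZZZZ:
17) ::ZZZ:::::::ZZ::ZZ::::ZZ
18) Z:::ZZZZZZZ::ZZ::ZZZZ::Z
19) ZZZ:::::::ZZ::ZZ::::ZZ::
20) ::ZZZZZZZ::ZZ::ZZZZ::ZZ:
21) Z:::::::ZZ::ZZ::::ZZ::ZZ
22) ZZZZZZZ::ZZ::ZZZZ::ZZ:::
23) ::::::ZZ::ZZ::::ZZ::ZZZ:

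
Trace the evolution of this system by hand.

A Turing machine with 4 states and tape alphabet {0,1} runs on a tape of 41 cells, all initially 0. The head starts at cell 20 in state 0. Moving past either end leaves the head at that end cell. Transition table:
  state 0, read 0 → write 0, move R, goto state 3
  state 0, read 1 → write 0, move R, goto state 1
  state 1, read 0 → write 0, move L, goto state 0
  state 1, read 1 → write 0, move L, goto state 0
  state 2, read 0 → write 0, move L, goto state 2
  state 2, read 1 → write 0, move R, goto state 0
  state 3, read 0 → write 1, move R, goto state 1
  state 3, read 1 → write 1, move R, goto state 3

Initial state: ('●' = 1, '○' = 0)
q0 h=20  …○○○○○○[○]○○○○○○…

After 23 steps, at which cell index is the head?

25

k=0  q0 h=20  …○○○○○○[○]○○○○○○…
k=1  q3 h=21  …○○○○○○[○]○○○○○○…
k=2  q1 h=22  …○○○○○●[○]○○○○○○…
k=3  q0 h=21  …○○○○○○[●]○○○○○○…
k=4  q1 h=22  …○○○○○○[○]○○○○○○…
k=5  q0 h=21  …○○○○○○[○]○○○○○○…
k=6  q3 h=22  …○○○○○○[○]○○○○○○…
k=7  q1 h=23  …○○○○○●[○]○○○○○○…
k=8  q0 h=22  …○○○○○○[●]○○○○○○…
k=9  q1 h=23  …○○○○○○[○]○○○○○○…
k=10  q0 h=22  …○○○○○○[○]○○○○○○…
k=11  q3 h=23  …○○○○○○[○]○○○○○○…
k=12  q1 h=24  …○○○○○●[○]○○○○○○…
k=13  q0 h=23  …○○○○○○[●]○○○○○○…
k=14  q1 h=24  …○○○○○○[○]○○○○○○…
k=15  q0 h=23  …○○○○○○[○]○○○○○○…
k=16  q3 h=24  …○○○○○○[○]○○○○○○…
k=17  q1 h=25  …○○○○○●[○]○○○○○○…
k=18  q0 h=24  …○○○○○○[●]○○○○○○…
k=19  q1 h=25  …○○○○○○[○]○○○○○○…
k=20  q0 h=24  …○○○○○○[○]○○○○○○…
k=21  q3 h=25  …○○○○○○[○]○○○○○○…
k=22  q1 h=26  …○○○○○●[○]○○○○○○…
k=23  q0 h=25  …○○○○○○[●]○○○○○○…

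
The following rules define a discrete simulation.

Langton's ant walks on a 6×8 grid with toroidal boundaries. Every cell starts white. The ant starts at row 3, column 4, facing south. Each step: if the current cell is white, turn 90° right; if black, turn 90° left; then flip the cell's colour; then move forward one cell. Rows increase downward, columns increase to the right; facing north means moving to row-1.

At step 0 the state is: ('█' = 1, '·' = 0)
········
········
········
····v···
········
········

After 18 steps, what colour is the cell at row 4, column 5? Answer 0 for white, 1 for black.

step 0: ········
········
········
····v···
········
········
step 1: ········
········
········
···<█···
········
········
step 2: ········
········
···^····
···██···
········
········
step 3: ········
········
···█>···
···██···
········
········
step 4: ········
········
···██···
···█v···
········
········
step 5: ········
········
···██···
···█·>··
········
········
step 6: ········
········
···██···
···█·█··
·····v··
········
step 7: ········
········
···██···
···█·█··
····<█··
········
step 8: ········
········
···██···
···█^█··
····██··
········
step 9: ········
········
···██···
···██>··
····██··
········
step 10: ········
········
···██^··
···██···
····██··
········
step 11: ········
········
···███>·
···██···
····██··
········
step 12: ········
········
···████·
···██·v·
····██··
········
step 13: ········
········
···████·
···██<█·
····██··
········
step 14: ········
········
···██^█·
···████·
····██··
········
step 15: ········
········
···█<·█·
···████·
····██··
········
step 16: ········
········
···█··█·
···█v██·
····██··
········
step 17: ········
········
···█··█·
···█·>█·
····██··
········
step 18: ········
········
···█·^█·
···█··█·
····██··
········

1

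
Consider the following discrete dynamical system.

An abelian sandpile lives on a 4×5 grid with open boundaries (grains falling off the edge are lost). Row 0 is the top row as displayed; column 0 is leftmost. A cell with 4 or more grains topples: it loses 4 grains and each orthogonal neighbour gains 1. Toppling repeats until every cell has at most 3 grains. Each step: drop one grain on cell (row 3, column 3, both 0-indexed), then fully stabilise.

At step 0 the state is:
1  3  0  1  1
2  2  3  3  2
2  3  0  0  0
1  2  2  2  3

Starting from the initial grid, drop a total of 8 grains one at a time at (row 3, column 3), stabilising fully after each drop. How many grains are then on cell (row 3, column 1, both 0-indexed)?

k=0  1  3  0  1  1
2  2  3  3  2
2  3  0  0  0
1  2  2  2  3
k=1  1  3  0  1  1
2  2  3  3  2
2  3  0  0  0
1  2  2  3  3
k=2  1  3  0  1  1
2  2  3  3  2
2  3  0  1  1
1  2  3  1  0
k=3  1  3  0  1  1
2  2  3  3  2
2  3  0  1  1
1  2  3  2  0
k=4  1  3  0  1  1
2  2  3  3  2
2  3  0  1  1
1  2  3  3  0
k=5  1  3  0  1  1
2  2  3  3  2
2  3  1  2  1
1  3  0  1  1
k=6  1  3  0  1  1
2  2  3  3  2
2  3  1  2  1
1  3  0  2  1
k=7  1  3  0  1  1
2  2  3  3  2
2  3  1  2  1
1  3  0  3  1
k=8  1  3  0  1  1
2  2  3  3  2
2  3  1  3  1
1  3  1  0  2

3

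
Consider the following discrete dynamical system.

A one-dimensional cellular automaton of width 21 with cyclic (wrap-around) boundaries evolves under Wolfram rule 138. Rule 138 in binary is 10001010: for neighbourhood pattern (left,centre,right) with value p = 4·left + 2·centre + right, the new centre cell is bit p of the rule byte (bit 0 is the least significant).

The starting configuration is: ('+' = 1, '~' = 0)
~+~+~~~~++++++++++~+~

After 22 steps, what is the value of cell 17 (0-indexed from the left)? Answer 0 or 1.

0

0) ~+~+~~~~++++++++++~+~
1) +~~~~~~++++++++++~~~~
2) ~~~~~~++++++++++~~~~+
3) ~~~~~++++++++++~~~~+~
4) ~~~~++++++++++~~~~+~~
5) ~~~++++++++++~~~~+~~~
6) ~~++++++++++~~~~+~~~~
7) ~++++++++++~~~~+~~~~~
8) ++++++++++~~~~+~~~~~~
9) +++++++++~~~~+~~~~~~+
10) ++++++++~~~~+~~~~~~++
11) +++++++~~~~+~~~~~~+++
12) ++++++~~~~+~~~~~~++++
13) +++++~~~~+~~~~~~+++++
14) ++++~~~~+~~~~~~++++++
15) +++~~~~+~~~~~~+++++++
16) ++~~~~+~~~~~~++++++++
17) +~~~~+~~~~~~+++++++++
18) ~~~~+~~~~~~++++++++++
19) ~~~+~~~~~~++++++++++~
20) ~~+~~~~~~++++++++++~~
21) ~+~~~~~~++++++++++~~~
22) +~~~~~~++++++++++~~~~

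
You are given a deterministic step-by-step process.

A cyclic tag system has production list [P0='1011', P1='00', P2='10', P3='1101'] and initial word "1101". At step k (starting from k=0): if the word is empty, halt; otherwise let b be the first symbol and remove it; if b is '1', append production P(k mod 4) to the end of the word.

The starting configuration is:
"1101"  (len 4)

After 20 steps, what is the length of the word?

22

step 0: "1101"  (len 4)
step 1: "1011011"  (len 7)
step 2: "01101100"  (len 8)
step 3: "1101100"  (len 7)
step 4: "1011001101"  (len 10)
step 5: "0110011011011"  (len 13)
step 6: "110011011011"  (len 12)
step 7: "1001101101110"  (len 13)
step 8: "0011011011101101"  (len 16)
step 9: "011011011101101"  (len 15)
step 10: "11011011101101"  (len 14)
step 11: "101101110110110"  (len 15)
step 12: "011011101101101101"  (len 18)
step 13: "11011101101101101"  (len 17)
step 14: "101110110110110100"  (len 18)
step 15: "0111011011011010010"  (len 19)
step 16: "111011011011010010"  (len 18)
step 17: "110110110110100101011"  (len 21)
step 18: "1011011011010010101100"  (len 22)
step 19: "01101101101001010110010"  (len 23)
step 20: "1101101101001010110010"  (len 22)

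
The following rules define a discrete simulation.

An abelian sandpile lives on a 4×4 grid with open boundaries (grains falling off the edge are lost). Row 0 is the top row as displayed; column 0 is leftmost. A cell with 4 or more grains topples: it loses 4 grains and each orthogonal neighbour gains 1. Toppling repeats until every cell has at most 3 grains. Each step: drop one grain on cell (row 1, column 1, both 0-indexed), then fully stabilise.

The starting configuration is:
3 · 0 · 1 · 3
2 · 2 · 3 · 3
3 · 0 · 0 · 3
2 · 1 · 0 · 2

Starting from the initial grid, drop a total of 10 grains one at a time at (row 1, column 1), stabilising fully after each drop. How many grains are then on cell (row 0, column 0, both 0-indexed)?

t=0: 3 · 0 · 1 · 3
2 · 2 · 3 · 3
3 · 0 · 0 · 3
2 · 1 · 0 · 2
t=1: 3 · 0 · 1 · 3
2 · 3 · 3 · 3
3 · 0 · 0 · 3
2 · 1 · 0 · 2
t=2: 3 · 1 · 3 · 0
3 · 1 · 1 · 2
3 · 1 · 2 · 0
2 · 1 · 0 · 3
t=3: 3 · 1 · 3 · 0
3 · 2 · 1 · 2
3 · 1 · 2 · 0
2 · 1 · 0 · 3
t=4: 3 · 1 · 3 · 0
3 · 3 · 1 · 2
3 · 1 · 2 · 0
2 · 1 · 0 · 3
t=5: 0 · 3 · 3 · 0
2 · 1 · 2 · 2
0 · 3 · 2 · 0
3 · 1 · 0 · 3
t=6: 0 · 3 · 3 · 0
2 · 2 · 2 · 2
0 · 3 · 2 · 0
3 · 1 · 0 · 3
t=7: 0 · 3 · 3 · 0
2 · 3 · 2 · 2
0 · 3 · 2 · 0
3 · 1 · 0 · 3
t=8: 1 · 1 · 1 · 1
3 · 3 · 1 · 3
1 · 1 · 0 · 1
3 · 2 · 1 · 3
t=9: 2 · 2 · 1 · 1
0 · 1 · 2 · 3
2 · 2 · 0 · 1
3 · 2 · 1 · 3
t=10: 2 · 2 · 1 · 1
0 · 2 · 2 · 3
2 · 2 · 0 · 1
3 · 2 · 1 · 3

2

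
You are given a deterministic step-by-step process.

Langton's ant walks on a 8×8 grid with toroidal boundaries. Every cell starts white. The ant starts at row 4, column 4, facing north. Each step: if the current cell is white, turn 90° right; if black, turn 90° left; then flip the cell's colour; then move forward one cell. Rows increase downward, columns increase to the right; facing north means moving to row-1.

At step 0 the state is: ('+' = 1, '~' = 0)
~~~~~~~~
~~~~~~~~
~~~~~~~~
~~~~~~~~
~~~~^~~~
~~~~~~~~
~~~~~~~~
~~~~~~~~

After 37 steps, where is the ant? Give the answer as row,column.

t=0: ~~~~~~~~
~~~~~~~~
~~~~~~~~
~~~~~~~~
~~~~^~~~
~~~~~~~~
~~~~~~~~
~~~~~~~~
t=1: ~~~~~~~~
~~~~~~~~
~~~~~~~~
~~~~~~~~
~~~~+>~~
~~~~~~~~
~~~~~~~~
~~~~~~~~
t=2: ~~~~~~~~
~~~~~~~~
~~~~~~~~
~~~~~~~~
~~~~++~~
~~~~~v~~
~~~~~~~~
~~~~~~~~
t=3: ~~~~~~~~
~~~~~~~~
~~~~~~~~
~~~~~~~~
~~~~++~~
~~~~<+~~
~~~~~~~~
~~~~~~~~
t=4: ~~~~~~~~
~~~~~~~~
~~~~~~~~
~~~~~~~~
~~~~^+~~
~~~~++~~
~~~~~~~~
~~~~~~~~
t=5: ~~~~~~~~
~~~~~~~~
~~~~~~~~
~~~~~~~~
~~~<~+~~
~~~~++~~
~~~~~~~~
~~~~~~~~
t=6: ~~~~~~~~
~~~~~~~~
~~~~~~~~
~~~^~~~~
~~~+~+~~
~~~~++~~
~~~~~~~~
~~~~~~~~
t=7: ~~~~~~~~
~~~~~~~~
~~~~~~~~
~~~+>~~~
~~~+~+~~
~~~~++~~
~~~~~~~~
~~~~~~~~
t=8: ~~~~~~~~
~~~~~~~~
~~~~~~~~
~~~++~~~
~~~+v+~~
~~~~++~~
~~~~~~~~
~~~~~~~~
t=9: ~~~~~~~~
~~~~~~~~
~~~~~~~~
~~~++~~~
~~~<++~~
~~~~++~~
~~~~~~~~
~~~~~~~~
t=10: ~~~~~~~~
~~~~~~~~
~~~~~~~~
~~~++~~~
~~~~++~~
~~~v++~~
~~~~~~~~
~~~~~~~~
t=11: ~~~~~~~~
~~~~~~~~
~~~~~~~~
~~~++~~~
~~~~++~~
~~<+++~~
~~~~~~~~
~~~~~~~~
t=12: ~~~~~~~~
~~~~~~~~
~~~~~~~~
~~~++~~~
~~^~++~~
~~++++~~
~~~~~~~~
~~~~~~~~
t=13: ~~~~~~~~
~~~~~~~~
~~~~~~~~
~~~++~~~
~~+>++~~
~~++++~~
~~~~~~~~
~~~~~~~~
t=14: ~~~~~~~~
~~~~~~~~
~~~~~~~~
~~~++~~~
~~++++~~
~~+v++~~
~~~~~~~~
~~~~~~~~
t=15: ~~~~~~~~
~~~~~~~~
~~~~~~~~
~~~++~~~
~~++++~~
~~+~>+~~
~~~~~~~~
~~~~~~~~
t=16: ~~~~~~~~
~~~~~~~~
~~~~~~~~
~~~++~~~
~~++^+~~
~~+~~+~~
~~~~~~~~
~~~~~~~~
t=17: ~~~~~~~~
~~~~~~~~
~~~~~~~~
~~~++~~~
~~+<~+~~
~~+~~+~~
~~~~~~~~
~~~~~~~~
t=18: ~~~~~~~~
~~~~~~~~
~~~~~~~~
~~~++~~~
~~+~~+~~
~~+v~+~~
~~~~~~~~
~~~~~~~~
t=19: ~~~~~~~~
~~~~~~~~
~~~~~~~~
~~~++~~~
~~+~~+~~
~~<+~+~~
~~~~~~~~
~~~~~~~~
t=20: ~~~~~~~~
~~~~~~~~
~~~~~~~~
~~~++~~~
~~+~~+~~
~~~+~+~~
~~v~~~~~
~~~~~~~~
t=21: ~~~~~~~~
~~~~~~~~
~~~~~~~~
~~~++~~~
~~+~~+~~
~~~+~+~~
~<+~~~~~
~~~~~~~~
t=22: ~~~~~~~~
~~~~~~~~
~~~~~~~~
~~~++~~~
~~+~~+~~
~^~+~+~~
~++~~~~~
~~~~~~~~
t=23: ~~~~~~~~
~~~~~~~~
~~~~~~~~
~~~++~~~
~~+~~+~~
~+>+~+~~
~++~~~~~
~~~~~~~~
t=24: ~~~~~~~~
~~~~~~~~
~~~~~~~~
~~~++~~~
~~+~~+~~
~+++~+~~
~+v~~~~~
~~~~~~~~
t=25: ~~~~~~~~
~~~~~~~~
~~~~~~~~
~~~++~~~
~~+~~+~~
~+++~+~~
~+~>~~~~
~~~~~~~~
t=26: ~~~~~~~~
~~~~~~~~
~~~~~~~~
~~~++~~~
~~+~~+~~
~+++~+~~
~+~+~~~~
~~~v~~~~
t=27: ~~~~~~~~
~~~~~~~~
~~~~~~~~
~~~++~~~
~~+~~+~~
~+++~+~~
~+~+~~~~
~~<+~~~~
t=28: ~~~~~~~~
~~~~~~~~
~~~~~~~~
~~~++~~~
~~+~~+~~
~+++~+~~
~+^+~~~~
~~++~~~~
t=29: ~~~~~~~~
~~~~~~~~
~~~~~~~~
~~~++~~~
~~+~~+~~
~+++~+~~
~++>~~~~
~~++~~~~
t=30: ~~~~~~~~
~~~~~~~~
~~~~~~~~
~~~++~~~
~~+~~+~~
~++^~+~~
~++~~~~~
~~++~~~~
t=31: ~~~~~~~~
~~~~~~~~
~~~~~~~~
~~~++~~~
~~+~~+~~
~+<~~+~~
~++~~~~~
~~++~~~~
t=32: ~~~~~~~~
~~~~~~~~
~~~~~~~~
~~~++~~~
~~+~~+~~
~+~~~+~~
~+v~~~~~
~~++~~~~
t=33: ~~~~~~~~
~~~~~~~~
~~~~~~~~
~~~++~~~
~~+~~+~~
~+~~~+~~
~+~>~~~~
~~++~~~~
t=34: ~~~~~~~~
~~~~~~~~
~~~~~~~~
~~~++~~~
~~+~~+~~
~+~~~+~~
~+~+~~~~
~~+v~~~~
t=35: ~~~~~~~~
~~~~~~~~
~~~~~~~~
~~~++~~~
~~+~~+~~
~+~~~+~~
~+~+~~~~
~~+~>~~~
t=36: ~~~~v~~~
~~~~~~~~
~~~~~~~~
~~~++~~~
~~+~~+~~
~+~~~+~~
~+~+~~~~
~~+~+~~~
t=37: ~~~<+~~~
~~~~~~~~
~~~~~~~~
~~~++~~~
~~+~~+~~
~+~~~+~~
~+~+~~~~
~~+~+~~~

0,3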